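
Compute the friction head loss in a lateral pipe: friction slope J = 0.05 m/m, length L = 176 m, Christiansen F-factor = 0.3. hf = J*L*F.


hf = J * L * F = 0.05 * 176 * 0.3 = 2.6400 m

2.6400 m


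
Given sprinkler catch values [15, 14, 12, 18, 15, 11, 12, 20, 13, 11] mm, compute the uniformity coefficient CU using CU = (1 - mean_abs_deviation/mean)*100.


mean = 14.100000 mm
MAD = 2.320000 mm
CU = (1 - 2.320000/14.100000)*100

83.5461 %


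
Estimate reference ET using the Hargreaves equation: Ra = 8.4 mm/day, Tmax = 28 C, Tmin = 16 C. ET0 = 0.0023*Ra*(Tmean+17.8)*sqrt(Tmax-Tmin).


Tmean = (Tmax + Tmin)/2 = (28 + 16)/2 = 22.0
ET0 = 0.0023 * 8.4 * (22.0 + 17.8) * sqrt(28 - 16)
ET0 = 0.0023 * 8.4 * 39.8 * 3.464102

2.6637 mm/day


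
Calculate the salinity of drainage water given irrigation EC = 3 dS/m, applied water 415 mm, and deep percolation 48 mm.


EC_dw = EC_iw * D_iw / D_dw
EC_dw = 3 * 415 / 48
EC_dw = 1245 / 48

25.9375 dS/m


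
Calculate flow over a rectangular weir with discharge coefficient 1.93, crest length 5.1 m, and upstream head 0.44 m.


Q = C * L * H^(3/2) = 1.93 * 5.1 * 0.44^1.5 = 1.93 * 5.1 * 0.291863

2.8728 m^3/s


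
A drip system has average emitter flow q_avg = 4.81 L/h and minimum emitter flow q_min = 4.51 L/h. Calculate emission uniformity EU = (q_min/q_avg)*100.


EU = (q_min/q_avg)*100 = (4.51/4.81)*100 = 93.7630%

93.7630 %


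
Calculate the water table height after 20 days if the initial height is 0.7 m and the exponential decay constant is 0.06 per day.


m = m0 * exp(-k*t)
m = 0.7 * exp(-0.06 * 20)
m = 0.7 * exp(-1.2000)

0.2108 m


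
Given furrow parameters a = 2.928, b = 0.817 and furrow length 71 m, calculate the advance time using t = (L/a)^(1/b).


t = (L/a)^(1/b)
t = (71/2.928)^(1/0.817)
t = 24.248634^(1/0.817)

49.5272 min


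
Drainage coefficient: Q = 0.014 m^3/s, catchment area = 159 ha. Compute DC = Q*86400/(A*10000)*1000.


DC = Q * 86400 / (A * 10000) * 1000
DC = 0.014 * 86400 / (159 * 10000) * 1000
DC = 1209600.0000 / 1590000

0.7608 mm/day


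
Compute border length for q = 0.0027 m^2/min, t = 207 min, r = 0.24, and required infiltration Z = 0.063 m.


L = q*t/((1+r)*Z)
L = 0.0027*207/((1+0.24)*0.063)
L = 0.5589/0.07812

7.1544 m


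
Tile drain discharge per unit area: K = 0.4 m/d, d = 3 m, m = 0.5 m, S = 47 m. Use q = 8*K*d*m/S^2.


q = 8*K*d*m/S^2
q = 8*0.4*3*0.5/47^2
q = 4.8000 / 2209

0.0022 m/d


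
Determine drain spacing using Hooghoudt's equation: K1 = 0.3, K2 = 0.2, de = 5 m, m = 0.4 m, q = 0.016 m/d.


S^2 = 8*K2*de*m/q + 4*K1*m^2/q
S^2 = 8*0.2*5*0.4/0.016 + 4*0.3*0.4^2/0.016
S = sqrt(212.0000)

14.5602 m


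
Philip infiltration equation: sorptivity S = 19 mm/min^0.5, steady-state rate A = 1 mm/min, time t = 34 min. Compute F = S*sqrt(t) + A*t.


F = S*sqrt(t) + A*t
F = 19*sqrt(34) + 1*34
F = 19*5.830952 + 34

144.7881 mm


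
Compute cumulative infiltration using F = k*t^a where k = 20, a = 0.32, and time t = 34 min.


F = k * t^a = 20 * 34^0.32
F = 20 * 3.090817

61.8163 mm


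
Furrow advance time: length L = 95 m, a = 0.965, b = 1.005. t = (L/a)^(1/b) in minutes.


t = (L/a)^(1/b)
t = (95/0.965)^(1/1.005)
t = 98.445596^(1/1.005)

96.2232 min


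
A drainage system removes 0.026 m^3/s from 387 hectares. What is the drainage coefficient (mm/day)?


DC = Q * 86400 / (A * 10000) * 1000
DC = 0.026 * 86400 / (387 * 10000) * 1000
DC = 2246400.0000 / 3870000

0.5805 mm/day


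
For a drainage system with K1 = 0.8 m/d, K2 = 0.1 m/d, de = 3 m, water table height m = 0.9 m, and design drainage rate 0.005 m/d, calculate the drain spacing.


S^2 = 8*K2*de*m/q + 4*K1*m^2/q
S^2 = 8*0.1*3*0.9/0.005 + 4*0.8*0.9^2/0.005
S = sqrt(950.4000)

30.8286 m


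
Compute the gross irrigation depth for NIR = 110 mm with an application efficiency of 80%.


Ea = 80% = 0.8
GID = NIR / Ea = 110 / 0.8 = 137.5000 mm

137.5000 mm


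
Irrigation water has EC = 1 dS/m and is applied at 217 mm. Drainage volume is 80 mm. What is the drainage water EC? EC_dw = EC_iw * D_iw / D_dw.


EC_dw = EC_iw * D_iw / D_dw
EC_dw = 1 * 217 / 80
EC_dw = 217 / 80

2.7125 dS/m


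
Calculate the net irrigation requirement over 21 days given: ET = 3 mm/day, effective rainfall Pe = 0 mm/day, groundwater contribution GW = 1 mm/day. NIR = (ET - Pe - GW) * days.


Daily deficit = ET - Pe - GW = 3 - 0 - 1 = 2 mm/day
NIR = 2 * 21 = 42 mm

42.0000 mm


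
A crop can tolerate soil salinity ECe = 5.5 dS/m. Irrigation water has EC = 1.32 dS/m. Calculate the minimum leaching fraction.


LR = ECiw / (5*ECe - ECiw)
LR = 1.32 / (5*5.5 - 1.32)
LR = 1.32 / 26.1800

0.0504


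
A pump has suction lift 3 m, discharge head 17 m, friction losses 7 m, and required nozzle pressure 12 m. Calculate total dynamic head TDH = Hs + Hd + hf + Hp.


TDH = Hs + Hd + hf + Hp = 3 + 17 + 7 + 12 = 39

39 m


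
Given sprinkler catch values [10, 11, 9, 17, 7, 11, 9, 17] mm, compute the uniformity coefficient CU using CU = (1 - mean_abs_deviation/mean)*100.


mean = 11.375000 mm
MAD = 2.812500 mm
CU = (1 - 2.812500/11.375000)*100

75.2747 %


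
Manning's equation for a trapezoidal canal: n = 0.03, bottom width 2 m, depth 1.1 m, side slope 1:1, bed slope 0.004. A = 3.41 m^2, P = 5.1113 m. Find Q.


R = A/P = 3.41/5.1113 = 0.667149
Q = (1/0.03) * 3.41 * 0.667149^(2/3) * 0.004^0.5

5.4888 m^3/s


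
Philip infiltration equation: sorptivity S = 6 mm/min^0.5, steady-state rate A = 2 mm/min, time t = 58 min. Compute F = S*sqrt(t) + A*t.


F = S*sqrt(t) + A*t
F = 6*sqrt(58) + 2*58
F = 6*7.615773 + 116

161.6946 mm


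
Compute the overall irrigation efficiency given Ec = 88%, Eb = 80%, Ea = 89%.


Ec = 0.88, Eb = 0.8, Ea = 0.89
E = 0.88 * 0.8 * 0.89 * 100 = 62.6560%

62.6560 %


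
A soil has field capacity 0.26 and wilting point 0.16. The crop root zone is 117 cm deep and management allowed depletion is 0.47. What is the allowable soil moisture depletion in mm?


SMD = (FC - PWP) * d * MAD * 10
SMD = (0.26 - 0.16) * 117 * 0.47 * 10
SMD = 0.1000 * 117 * 0.47 * 10

54.9900 mm


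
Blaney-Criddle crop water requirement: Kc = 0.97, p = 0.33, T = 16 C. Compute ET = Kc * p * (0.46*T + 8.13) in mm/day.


ET = Kc * p * (0.46*T + 8.13)
ET = 0.97 * 0.33 * (0.46*16 + 8.13)
ET = 0.97 * 0.33 * 15.4900

4.9583 mm/day


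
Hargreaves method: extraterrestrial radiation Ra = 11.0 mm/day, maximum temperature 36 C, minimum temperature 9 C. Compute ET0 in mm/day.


Tmean = (Tmax + Tmin)/2 = (36 + 9)/2 = 22.5
ET0 = 0.0023 * 11.0 * (22.5 + 17.8) * sqrt(36 - 9)
ET0 = 0.0023 * 11.0 * 40.3 * 5.196152

5.2979 mm/day


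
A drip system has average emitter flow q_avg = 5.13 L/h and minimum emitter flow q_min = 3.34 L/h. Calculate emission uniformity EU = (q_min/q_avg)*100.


EU = (q_min/q_avg)*100 = (3.34/5.13)*100 = 65.1072%

65.1072 %


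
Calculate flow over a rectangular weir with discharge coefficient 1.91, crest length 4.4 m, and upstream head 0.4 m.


Q = C * L * H^(3/2) = 1.91 * 4.4 * 0.4^1.5 = 1.91 * 4.4 * 0.252982

2.1261 m^3/s


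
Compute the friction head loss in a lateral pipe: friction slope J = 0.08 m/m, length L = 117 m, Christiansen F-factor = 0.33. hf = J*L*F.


hf = J * L * F = 0.08 * 117 * 0.33 = 3.0888 m

3.0888 m


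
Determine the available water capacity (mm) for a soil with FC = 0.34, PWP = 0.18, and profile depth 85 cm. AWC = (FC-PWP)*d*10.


AWC = (FC - PWP) * d * 10
AWC = (0.34 - 0.18) * 85 * 10
AWC = 0.1600 * 85 * 10

136.0000 mm


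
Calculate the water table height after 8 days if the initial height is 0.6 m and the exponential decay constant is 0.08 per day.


m = m0 * exp(-k*t)
m = 0.6 * exp(-0.08 * 8)
m = 0.6 * exp(-0.6400)

0.3164 m


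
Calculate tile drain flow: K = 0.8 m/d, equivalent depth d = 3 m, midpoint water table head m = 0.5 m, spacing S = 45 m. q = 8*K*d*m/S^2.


q = 8*K*d*m/S^2
q = 8*0.8*3*0.5/45^2
q = 9.6000 / 2025

0.0047 m/d


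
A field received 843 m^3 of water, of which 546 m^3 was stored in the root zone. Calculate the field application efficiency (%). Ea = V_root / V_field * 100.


Ea = V_root / V_field * 100 = 546 / 843 * 100 = 64.7687%

64.7687 %


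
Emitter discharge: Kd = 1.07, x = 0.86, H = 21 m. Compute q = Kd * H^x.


q = Kd * H^x = 1.07 * 21^0.86 = 1.07 * 13.712246

14.6721 L/h


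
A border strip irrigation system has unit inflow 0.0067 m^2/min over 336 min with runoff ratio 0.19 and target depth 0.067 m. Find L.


L = q*t/((1+r)*Z)
L = 0.0067*336/((1+0.19)*0.067)
L = 2.2512/0.07973

28.2353 m


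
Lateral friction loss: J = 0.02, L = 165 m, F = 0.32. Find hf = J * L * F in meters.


hf = J * L * F = 0.02 * 165 * 0.32 = 1.0560 m

1.0560 m


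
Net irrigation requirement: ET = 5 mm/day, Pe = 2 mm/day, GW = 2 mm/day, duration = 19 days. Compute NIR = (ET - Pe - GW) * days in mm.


Daily deficit = ET - Pe - GW = 5 - 2 - 2 = 1 mm/day
NIR = 1 * 19 = 19 mm

19.0000 mm


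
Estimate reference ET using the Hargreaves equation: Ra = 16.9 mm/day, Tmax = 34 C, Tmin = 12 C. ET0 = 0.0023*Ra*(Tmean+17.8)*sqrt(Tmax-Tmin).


Tmean = (Tmax + Tmin)/2 = (34 + 12)/2 = 23.0
ET0 = 0.0023 * 16.9 * (23.0 + 17.8) * sqrt(34 - 12)
ET0 = 0.0023 * 16.9 * 40.8 * 4.690416

7.4385 mm/day


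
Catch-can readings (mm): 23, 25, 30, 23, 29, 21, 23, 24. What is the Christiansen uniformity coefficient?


mean = 24.750000 mm
MAD = 2.437500 mm
CU = (1 - 2.437500/24.750000)*100

90.1515 %


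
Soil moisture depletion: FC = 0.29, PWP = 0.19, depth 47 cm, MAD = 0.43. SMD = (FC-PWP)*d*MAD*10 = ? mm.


SMD = (FC - PWP) * d * MAD * 10
SMD = (0.29 - 0.19) * 47 * 0.43 * 10
SMD = 0.1000 * 47 * 0.43 * 10

20.2100 mm


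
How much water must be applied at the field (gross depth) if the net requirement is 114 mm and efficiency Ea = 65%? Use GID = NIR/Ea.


Ea = 65% = 0.65
GID = NIR / Ea = 114 / 0.65 = 175.3846 mm

175.3846 mm


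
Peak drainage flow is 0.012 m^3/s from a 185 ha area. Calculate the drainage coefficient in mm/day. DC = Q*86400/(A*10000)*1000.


DC = Q * 86400 / (A * 10000) * 1000
DC = 0.012 * 86400 / (185 * 10000) * 1000
DC = 1036800.0000 / 1850000

0.5604 mm/day


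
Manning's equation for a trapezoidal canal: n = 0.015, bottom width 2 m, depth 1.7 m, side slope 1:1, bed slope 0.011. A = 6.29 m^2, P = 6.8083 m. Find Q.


R = A/P = 6.29/6.8083 = 0.923872
Q = (1/0.015) * 6.29 * 0.923872^(2/3) * 0.011^0.5

41.7187 m^3/s


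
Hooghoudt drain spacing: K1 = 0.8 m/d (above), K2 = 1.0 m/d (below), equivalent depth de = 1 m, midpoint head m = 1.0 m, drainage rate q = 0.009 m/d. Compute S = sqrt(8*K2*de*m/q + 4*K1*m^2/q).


S^2 = 8*K2*de*m/q + 4*K1*m^2/q
S^2 = 8*1.0*1*1.0/0.009 + 4*0.8*1.0^2/0.009
S = sqrt(1244.4444)

35.2767 m


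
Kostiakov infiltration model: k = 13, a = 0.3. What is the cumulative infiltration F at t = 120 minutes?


F = k * t^a = 13 * 120^0.3
F = 13 * 4.204887

54.6635 mm


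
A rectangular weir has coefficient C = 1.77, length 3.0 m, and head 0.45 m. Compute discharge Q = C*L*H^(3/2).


Q = C * L * H^(3/2) = 1.77 * 3.0 * 0.45^1.5 = 1.77 * 3.0 * 0.301869

1.6029 m^3/s


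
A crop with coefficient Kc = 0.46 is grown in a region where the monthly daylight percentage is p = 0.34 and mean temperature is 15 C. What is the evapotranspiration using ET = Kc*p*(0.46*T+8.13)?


ET = Kc * p * (0.46*T + 8.13)
ET = 0.46 * 0.34 * (0.46*15 + 8.13)
ET = 0.46 * 0.34 * 15.0300

2.3507 mm/day


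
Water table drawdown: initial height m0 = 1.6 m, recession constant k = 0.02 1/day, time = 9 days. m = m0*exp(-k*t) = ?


m = m0 * exp(-k*t)
m = 1.6 * exp(-0.02 * 9)
m = 1.6 * exp(-0.1800)

1.3364 m


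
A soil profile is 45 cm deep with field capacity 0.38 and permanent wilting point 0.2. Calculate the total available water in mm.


AWC = (FC - PWP) * d * 10
AWC = (0.38 - 0.2) * 45 * 10
AWC = 0.1800 * 45 * 10

81.0000 mm


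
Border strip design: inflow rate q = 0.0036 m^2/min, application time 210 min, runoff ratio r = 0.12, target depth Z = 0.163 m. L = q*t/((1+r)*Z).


L = q*t/((1+r)*Z)
L = 0.0036*210/((1+0.12)*0.163)
L = 0.756/0.18256

4.1411 m


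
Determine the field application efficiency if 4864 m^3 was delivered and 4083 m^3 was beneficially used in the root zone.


Ea = V_root / V_field * 100 = 4083 / 4864 * 100 = 83.9433%

83.9433 %


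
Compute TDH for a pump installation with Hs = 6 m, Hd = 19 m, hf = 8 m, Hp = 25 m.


TDH = Hs + Hd + hf + Hp = 6 + 19 + 8 + 25 = 58

58 m


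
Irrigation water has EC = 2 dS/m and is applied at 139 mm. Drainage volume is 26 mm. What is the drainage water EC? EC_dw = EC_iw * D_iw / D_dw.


EC_dw = EC_iw * D_iw / D_dw
EC_dw = 2 * 139 / 26
EC_dw = 278 / 26

10.6923 dS/m


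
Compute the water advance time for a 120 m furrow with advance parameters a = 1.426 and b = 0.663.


t = (L/a)^(1/b)
t = (120/1.426)^(1/0.663)
t = 84.151473^(1/0.663)

800.8703 min


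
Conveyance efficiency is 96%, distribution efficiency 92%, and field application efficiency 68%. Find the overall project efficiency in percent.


Ec = 0.96, Eb = 0.92, Ea = 0.68
E = 0.96 * 0.92 * 0.68 * 100 = 60.0576%

60.0576 %


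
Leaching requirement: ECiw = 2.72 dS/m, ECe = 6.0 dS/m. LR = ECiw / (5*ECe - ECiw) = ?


LR = ECiw / (5*ECe - ECiw)
LR = 2.72 / (5*6.0 - 2.72)
LR = 2.72 / 27.2800

0.0997


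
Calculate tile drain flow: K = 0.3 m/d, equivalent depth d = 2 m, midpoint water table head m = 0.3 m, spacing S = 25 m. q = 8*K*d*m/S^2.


q = 8*K*d*m/S^2
q = 8*0.3*2*0.3/25^2
q = 1.4400 / 625

0.0023 m/d


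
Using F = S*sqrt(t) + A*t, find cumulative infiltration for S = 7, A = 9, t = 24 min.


F = S*sqrt(t) + A*t
F = 7*sqrt(24) + 9*24
F = 7*4.898979 + 216

250.2929 mm


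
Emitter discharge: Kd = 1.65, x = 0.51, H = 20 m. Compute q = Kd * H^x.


q = Kd * H^x = 1.65 * 20^0.51 = 1.65 * 4.608136

7.6034 L/h


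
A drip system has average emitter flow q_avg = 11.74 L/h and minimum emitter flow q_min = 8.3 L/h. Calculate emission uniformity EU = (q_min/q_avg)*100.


EU = (q_min/q_avg)*100 = (8.3/11.74)*100 = 70.6985%

70.6985 %


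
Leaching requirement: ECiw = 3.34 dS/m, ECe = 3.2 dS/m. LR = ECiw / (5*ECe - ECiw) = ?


LR = ECiw / (5*ECe - ECiw)
LR = 3.34 / (5*3.2 - 3.34)
LR = 3.34 / 12.6600

0.2638


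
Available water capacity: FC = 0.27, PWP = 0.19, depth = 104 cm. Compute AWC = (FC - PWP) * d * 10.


AWC = (FC - PWP) * d * 10
AWC = (0.27 - 0.19) * 104 * 10
AWC = 0.0800 * 104 * 10

83.2000 mm


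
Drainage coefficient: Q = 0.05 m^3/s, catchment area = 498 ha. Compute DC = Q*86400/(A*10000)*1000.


DC = Q * 86400 / (A * 10000) * 1000
DC = 0.05 * 86400 / (498 * 10000) * 1000
DC = 4320000.0000 / 4980000

0.8675 mm/day


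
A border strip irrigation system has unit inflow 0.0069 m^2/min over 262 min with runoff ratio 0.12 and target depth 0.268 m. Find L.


L = q*t/((1+r)*Z)
L = 0.0069*262/((1+0.12)*0.268)
L = 1.8078/0.30016

6.0228 m


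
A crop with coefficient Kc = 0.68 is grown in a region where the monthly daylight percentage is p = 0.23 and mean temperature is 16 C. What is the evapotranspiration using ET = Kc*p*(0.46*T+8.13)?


ET = Kc * p * (0.46*T + 8.13)
ET = 0.68 * 0.23 * (0.46*16 + 8.13)
ET = 0.68 * 0.23 * 15.4900

2.4226 mm/day


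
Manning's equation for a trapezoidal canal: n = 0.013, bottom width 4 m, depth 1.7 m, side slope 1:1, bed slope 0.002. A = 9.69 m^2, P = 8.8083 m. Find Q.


R = A/P = 9.69/8.8083 = 1.100099
Q = (1/0.013) * 9.69 * 1.100099^(2/3) * 0.002^0.5

35.5236 m^3/s


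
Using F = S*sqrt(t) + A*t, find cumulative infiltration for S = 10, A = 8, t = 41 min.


F = S*sqrt(t) + A*t
F = 10*sqrt(41) + 8*41
F = 10*6.403124 + 328

392.0312 mm


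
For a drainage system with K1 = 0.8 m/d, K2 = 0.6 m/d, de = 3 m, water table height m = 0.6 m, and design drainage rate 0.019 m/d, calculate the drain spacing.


S^2 = 8*K2*de*m/q + 4*K1*m^2/q
S^2 = 8*0.6*3*0.6/0.019 + 4*0.8*0.6^2/0.019
S = sqrt(515.3684)

22.7017 m


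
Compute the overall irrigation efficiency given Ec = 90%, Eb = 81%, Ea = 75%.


Ec = 0.9, Eb = 0.81, Ea = 0.75
E = 0.9 * 0.81 * 0.75 * 100 = 54.6750%

54.6750 %


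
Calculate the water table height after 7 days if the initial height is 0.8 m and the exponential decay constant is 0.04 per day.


m = m0 * exp(-k*t)
m = 0.8 * exp(-0.04 * 7)
m = 0.8 * exp(-0.2800)

0.6046 m


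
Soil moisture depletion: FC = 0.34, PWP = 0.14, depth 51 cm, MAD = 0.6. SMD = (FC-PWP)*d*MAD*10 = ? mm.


SMD = (FC - PWP) * d * MAD * 10
SMD = (0.34 - 0.14) * 51 * 0.6 * 10
SMD = 0.2000 * 51 * 0.6 * 10

61.2000 mm


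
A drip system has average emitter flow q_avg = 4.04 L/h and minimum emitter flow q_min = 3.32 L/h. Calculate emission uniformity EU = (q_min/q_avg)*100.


EU = (q_min/q_avg)*100 = (3.32/4.04)*100 = 82.1782%

82.1782 %


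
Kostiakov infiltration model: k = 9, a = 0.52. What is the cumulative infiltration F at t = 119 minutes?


F = k * t^a = 9 * 119^0.52
F = 9 * 12.002851

108.0257 mm


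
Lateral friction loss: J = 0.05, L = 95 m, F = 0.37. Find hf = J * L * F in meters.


hf = J * L * F = 0.05 * 95 * 0.37 = 1.7575 m

1.7575 m


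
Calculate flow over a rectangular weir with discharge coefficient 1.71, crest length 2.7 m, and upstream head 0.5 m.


Q = C * L * H^(3/2) = 1.71 * 2.7 * 0.5^1.5 = 1.71 * 2.7 * 0.353553

1.6324 m^3/s


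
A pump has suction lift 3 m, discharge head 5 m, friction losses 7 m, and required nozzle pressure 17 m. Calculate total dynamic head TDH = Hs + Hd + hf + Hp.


TDH = Hs + Hd + hf + Hp = 3 + 5 + 7 + 17 = 32

32 m


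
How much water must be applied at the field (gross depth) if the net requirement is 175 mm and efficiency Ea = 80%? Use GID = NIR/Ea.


Ea = 80% = 0.8
GID = NIR / Ea = 175 / 0.8 = 218.7500 mm

218.7500 mm


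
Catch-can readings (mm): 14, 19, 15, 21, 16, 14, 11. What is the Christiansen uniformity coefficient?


mean = 15.714286 mm
MAD = 2.530612 mm
CU = (1 - 2.530612/15.714286)*100

83.8961 %


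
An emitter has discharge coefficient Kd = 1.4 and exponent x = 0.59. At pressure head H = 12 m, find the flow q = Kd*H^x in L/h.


q = Kd * H^x = 1.4 * 12^0.59 = 1.4 * 4.332284

6.0652 L/h


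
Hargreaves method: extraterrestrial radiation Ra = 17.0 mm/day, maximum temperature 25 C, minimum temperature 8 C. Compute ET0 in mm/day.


Tmean = (Tmax + Tmin)/2 = (25 + 8)/2 = 16.5
ET0 = 0.0023 * 17.0 * (16.5 + 17.8) * sqrt(25 - 8)
ET0 = 0.0023 * 17.0 * 34.3 * 4.123106

5.5296 mm/day


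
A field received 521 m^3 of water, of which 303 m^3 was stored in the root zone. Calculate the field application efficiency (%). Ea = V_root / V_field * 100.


Ea = V_root / V_field * 100 = 303 / 521 * 100 = 58.1574%

58.1574 %


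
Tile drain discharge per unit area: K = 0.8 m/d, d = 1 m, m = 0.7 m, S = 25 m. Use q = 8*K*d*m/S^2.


q = 8*K*d*m/S^2
q = 8*0.8*1*0.7/25^2
q = 4.4800 / 625

0.0072 m/d


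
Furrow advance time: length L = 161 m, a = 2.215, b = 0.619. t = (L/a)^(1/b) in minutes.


t = (L/a)^(1/b)
t = (161/2.215)^(1/0.619)
t = 72.686230^(1/0.619)

1016.6992 min


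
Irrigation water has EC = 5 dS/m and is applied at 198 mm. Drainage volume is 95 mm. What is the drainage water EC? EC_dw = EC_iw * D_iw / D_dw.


EC_dw = EC_iw * D_iw / D_dw
EC_dw = 5 * 198 / 95
EC_dw = 990 / 95

10.4211 dS/m


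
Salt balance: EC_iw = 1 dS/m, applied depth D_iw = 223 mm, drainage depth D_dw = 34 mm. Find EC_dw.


EC_dw = EC_iw * D_iw / D_dw
EC_dw = 1 * 223 / 34
EC_dw = 223 / 34

6.5588 dS/m


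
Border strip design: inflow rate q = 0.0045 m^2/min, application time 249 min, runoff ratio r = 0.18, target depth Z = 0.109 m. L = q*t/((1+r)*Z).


L = q*t/((1+r)*Z)
L = 0.0045*249/((1+0.18)*0.109)
L = 1.1205/0.12862

8.7117 m


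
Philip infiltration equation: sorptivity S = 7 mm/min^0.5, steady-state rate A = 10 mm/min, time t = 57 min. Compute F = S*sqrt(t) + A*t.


F = S*sqrt(t) + A*t
F = 7*sqrt(57) + 10*57
F = 7*7.549834 + 570

622.8488 mm


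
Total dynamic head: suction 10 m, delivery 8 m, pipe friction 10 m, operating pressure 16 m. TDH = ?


TDH = Hs + Hd + hf + Hp = 10 + 8 + 10 + 16 = 44

44 m


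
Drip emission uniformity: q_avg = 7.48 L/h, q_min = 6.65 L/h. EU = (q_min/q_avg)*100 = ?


EU = (q_min/q_avg)*100 = (6.65/7.48)*100 = 88.9037%

88.9037 %


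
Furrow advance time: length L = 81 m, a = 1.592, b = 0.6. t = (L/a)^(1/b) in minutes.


t = (L/a)^(1/b)
t = (81/1.592)^(1/0.6)
t = 50.879397^(1/0.6)

698.6129 min


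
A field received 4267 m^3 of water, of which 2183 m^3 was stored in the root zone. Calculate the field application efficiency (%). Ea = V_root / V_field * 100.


Ea = V_root / V_field * 100 = 2183 / 4267 * 100 = 51.1601%

51.1601 %


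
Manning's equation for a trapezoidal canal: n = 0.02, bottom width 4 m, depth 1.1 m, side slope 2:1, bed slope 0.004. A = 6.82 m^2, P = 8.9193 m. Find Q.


R = A/P = 6.82/8.9193 = 0.764634
Q = (1/0.02) * 6.82 * 0.764634^(2/3) * 0.004^0.5

18.0338 m^3/s


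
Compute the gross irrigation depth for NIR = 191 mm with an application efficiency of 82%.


Ea = 82% = 0.82
GID = NIR / Ea = 191 / 0.82 = 232.9268 mm

232.9268 mm


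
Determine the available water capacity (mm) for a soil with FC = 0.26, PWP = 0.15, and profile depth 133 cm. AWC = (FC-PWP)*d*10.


AWC = (FC - PWP) * d * 10
AWC = (0.26 - 0.15) * 133 * 10
AWC = 0.1100 * 133 * 10

146.3000 mm


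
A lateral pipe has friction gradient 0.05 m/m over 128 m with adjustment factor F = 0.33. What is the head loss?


hf = J * L * F = 0.05 * 128 * 0.33 = 2.1120 m

2.1120 m


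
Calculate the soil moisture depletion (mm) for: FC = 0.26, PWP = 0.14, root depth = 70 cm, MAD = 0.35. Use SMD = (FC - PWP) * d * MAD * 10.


SMD = (FC - PWP) * d * MAD * 10
SMD = (0.26 - 0.14) * 70 * 0.35 * 10
SMD = 0.1200 * 70 * 0.35 * 10

29.4000 mm


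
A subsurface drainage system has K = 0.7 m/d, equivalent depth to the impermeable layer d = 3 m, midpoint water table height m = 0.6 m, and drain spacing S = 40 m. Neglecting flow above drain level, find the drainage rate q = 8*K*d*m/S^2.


q = 8*K*d*m/S^2
q = 8*0.7*3*0.6/40^2
q = 10.0800 / 1600

0.0063 m/d


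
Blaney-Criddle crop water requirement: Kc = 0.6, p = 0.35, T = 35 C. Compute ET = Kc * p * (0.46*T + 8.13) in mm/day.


ET = Kc * p * (0.46*T + 8.13)
ET = 0.6 * 0.35 * (0.46*35 + 8.13)
ET = 0.6 * 0.35 * 24.2300

5.0883 mm/day


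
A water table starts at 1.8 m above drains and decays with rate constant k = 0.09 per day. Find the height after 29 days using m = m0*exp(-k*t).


m = m0 * exp(-k*t)
m = 1.8 * exp(-0.09 * 29)
m = 1.8 * exp(-2.6100)

0.1324 m


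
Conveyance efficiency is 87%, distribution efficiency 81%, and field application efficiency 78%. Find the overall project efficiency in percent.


Ec = 0.87, Eb = 0.81, Ea = 0.78
E = 0.87 * 0.81 * 0.78 * 100 = 54.9666%

54.9666 %


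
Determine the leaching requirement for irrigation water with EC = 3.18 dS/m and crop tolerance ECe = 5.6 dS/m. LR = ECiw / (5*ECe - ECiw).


LR = ECiw / (5*ECe - ECiw)
LR = 3.18 / (5*5.6 - 3.18)
LR = 3.18 / 24.8200

0.1281


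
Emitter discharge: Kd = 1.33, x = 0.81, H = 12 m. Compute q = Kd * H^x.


q = Kd * H^x = 1.33 * 12^0.81 = 1.33 * 7.484052

9.9538 L/h


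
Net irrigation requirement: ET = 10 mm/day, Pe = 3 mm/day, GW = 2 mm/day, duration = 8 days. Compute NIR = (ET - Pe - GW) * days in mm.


Daily deficit = ET - Pe - GW = 10 - 3 - 2 = 5 mm/day
NIR = 5 * 8 = 40 mm

40.0000 mm


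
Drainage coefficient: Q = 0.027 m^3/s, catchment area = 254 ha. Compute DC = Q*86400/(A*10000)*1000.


DC = Q * 86400 / (A * 10000) * 1000
DC = 0.027 * 86400 / (254 * 10000) * 1000
DC = 2332800.0000 / 2540000

0.9184 mm/day


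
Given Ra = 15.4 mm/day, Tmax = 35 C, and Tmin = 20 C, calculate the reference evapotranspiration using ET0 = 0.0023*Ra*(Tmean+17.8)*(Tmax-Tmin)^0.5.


Tmean = (Tmax + Tmin)/2 = (35 + 20)/2 = 27.5
ET0 = 0.0023 * 15.4 * (27.5 + 17.8) * sqrt(35 - 20)
ET0 = 0.0023 * 15.4 * 45.3 * 3.872983

6.2143 mm/day


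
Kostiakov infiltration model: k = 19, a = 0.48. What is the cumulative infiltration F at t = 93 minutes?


F = k * t^a = 19 * 93^0.48
F = 19 * 8.807889

167.3499 mm


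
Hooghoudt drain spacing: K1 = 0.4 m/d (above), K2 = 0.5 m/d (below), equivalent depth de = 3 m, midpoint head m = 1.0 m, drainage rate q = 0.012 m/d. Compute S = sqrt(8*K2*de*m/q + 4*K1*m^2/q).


S^2 = 8*K2*de*m/q + 4*K1*m^2/q
S^2 = 8*0.5*3*1.0/0.012 + 4*0.4*1.0^2/0.012
S = sqrt(1133.3333)

33.6650 m


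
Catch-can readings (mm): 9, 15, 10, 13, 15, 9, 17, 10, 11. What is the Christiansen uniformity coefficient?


mean = 12.111111 mm
MAD = 2.567901 mm
CU = (1 - 2.567901/12.111111)*100

78.7971 %


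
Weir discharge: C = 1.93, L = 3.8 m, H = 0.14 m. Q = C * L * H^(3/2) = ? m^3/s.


Q = C * L * H^(3/2) = 1.93 * 3.8 * 0.14^1.5 = 1.93 * 3.8 * 0.052383

0.3842 m^3/s


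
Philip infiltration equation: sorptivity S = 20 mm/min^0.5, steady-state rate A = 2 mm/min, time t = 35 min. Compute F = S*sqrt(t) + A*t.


F = S*sqrt(t) + A*t
F = 20*sqrt(35) + 2*35
F = 20*5.916080 + 70

188.3216 mm


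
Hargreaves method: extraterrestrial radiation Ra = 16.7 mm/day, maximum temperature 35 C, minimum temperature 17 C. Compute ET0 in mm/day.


Tmean = (Tmax + Tmin)/2 = (35 + 17)/2 = 26.0
ET0 = 0.0023 * 16.7 * (26.0 + 17.8) * sqrt(35 - 17)
ET0 = 0.0023 * 16.7 * 43.8 * 4.242641

7.1376 mm/day


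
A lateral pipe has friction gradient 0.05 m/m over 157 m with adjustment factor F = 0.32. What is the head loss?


hf = J * L * F = 0.05 * 157 * 0.32 = 2.5120 m

2.5120 m


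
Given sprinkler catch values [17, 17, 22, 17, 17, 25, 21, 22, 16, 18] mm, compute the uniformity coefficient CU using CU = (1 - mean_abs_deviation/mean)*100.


mean = 19.200000 mm
MAD = 2.640000 mm
CU = (1 - 2.640000/19.200000)*100

86.2500 %


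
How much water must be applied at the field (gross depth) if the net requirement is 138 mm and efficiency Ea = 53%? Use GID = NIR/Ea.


Ea = 53% = 0.53
GID = NIR / Ea = 138 / 0.53 = 260.3774 mm

260.3774 mm


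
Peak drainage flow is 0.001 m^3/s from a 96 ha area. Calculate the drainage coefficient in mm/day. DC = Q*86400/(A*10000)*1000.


DC = Q * 86400 / (A * 10000) * 1000
DC = 0.001 * 86400 / (96 * 10000) * 1000
DC = 86400.0000 / 960000

0.0900 mm/day


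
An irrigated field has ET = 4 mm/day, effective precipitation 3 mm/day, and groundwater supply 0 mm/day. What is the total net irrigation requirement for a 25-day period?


Daily deficit = ET - Pe - GW = 4 - 3 - 0 = 1 mm/day
NIR = 1 * 25 = 25 mm

25.0000 mm


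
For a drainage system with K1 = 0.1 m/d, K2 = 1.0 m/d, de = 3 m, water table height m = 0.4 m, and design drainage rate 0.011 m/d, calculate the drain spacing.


S^2 = 8*K2*de*m/q + 4*K1*m^2/q
S^2 = 8*1.0*3*0.4/0.011 + 4*0.1*0.4^2/0.011
S = sqrt(878.5455)

29.6403 m


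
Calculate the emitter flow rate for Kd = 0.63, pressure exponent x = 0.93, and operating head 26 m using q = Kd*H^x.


q = Kd * H^x = 0.63 * 26^0.93 = 0.63 * 20.697849

13.0396 L/h


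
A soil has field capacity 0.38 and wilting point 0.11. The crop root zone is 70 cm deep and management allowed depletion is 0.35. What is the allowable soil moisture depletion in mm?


SMD = (FC - PWP) * d * MAD * 10
SMD = (0.38 - 0.11) * 70 * 0.35 * 10
SMD = 0.2700 * 70 * 0.35 * 10

66.1500 mm


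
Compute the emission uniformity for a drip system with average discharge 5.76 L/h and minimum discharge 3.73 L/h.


EU = (q_min/q_avg)*100 = (3.73/5.76)*100 = 64.7569%

64.7569 %


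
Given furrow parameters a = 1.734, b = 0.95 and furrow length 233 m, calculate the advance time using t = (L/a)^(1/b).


t = (L/a)^(1/b)
t = (233/1.734)^(1/0.95)
t = 134.371396^(1/0.95)

173.9094 min


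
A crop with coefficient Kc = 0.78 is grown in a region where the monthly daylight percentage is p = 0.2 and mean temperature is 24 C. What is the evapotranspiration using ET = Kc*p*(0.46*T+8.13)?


ET = Kc * p * (0.46*T + 8.13)
ET = 0.78 * 0.2 * (0.46*24 + 8.13)
ET = 0.78 * 0.2 * 19.1700

2.9905 mm/day


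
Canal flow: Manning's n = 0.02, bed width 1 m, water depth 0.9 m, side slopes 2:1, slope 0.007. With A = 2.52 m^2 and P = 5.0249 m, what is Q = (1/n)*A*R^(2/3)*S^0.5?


R = A/P = 2.52/5.0249 = 0.501503
Q = (1/0.02) * 2.52 * 0.501503^(2/3) * 0.007^0.5

6.6543 m^3/s


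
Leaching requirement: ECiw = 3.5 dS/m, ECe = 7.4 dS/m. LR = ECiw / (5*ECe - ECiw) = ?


LR = ECiw / (5*ECe - ECiw)
LR = 3.5 / (5*7.4 - 3.5)
LR = 3.5 / 33.5000

0.1045


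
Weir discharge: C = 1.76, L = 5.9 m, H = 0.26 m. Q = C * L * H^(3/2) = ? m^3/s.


Q = C * L * H^(3/2) = 1.76 * 5.9 * 0.26^1.5 = 1.76 * 5.9 * 0.132575

1.3767 m^3/s


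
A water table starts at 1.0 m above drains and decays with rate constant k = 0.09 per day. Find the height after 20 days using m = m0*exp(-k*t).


m = m0 * exp(-k*t)
m = 1.0 * exp(-0.09 * 20)
m = 1.0 * exp(-1.8000)

0.1653 m


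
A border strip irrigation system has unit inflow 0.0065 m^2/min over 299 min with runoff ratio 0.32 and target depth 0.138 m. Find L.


L = q*t/((1+r)*Z)
L = 0.0065*299/((1+0.32)*0.138)
L = 1.9435/0.18216

10.6692 m


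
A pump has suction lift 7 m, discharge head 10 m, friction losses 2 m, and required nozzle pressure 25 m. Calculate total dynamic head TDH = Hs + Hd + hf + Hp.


TDH = Hs + Hd + hf + Hp = 7 + 10 + 2 + 25 = 44

44 m


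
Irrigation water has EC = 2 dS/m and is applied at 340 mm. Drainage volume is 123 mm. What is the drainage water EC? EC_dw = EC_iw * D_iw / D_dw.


EC_dw = EC_iw * D_iw / D_dw
EC_dw = 2 * 340 / 123
EC_dw = 680 / 123

5.5285 dS/m


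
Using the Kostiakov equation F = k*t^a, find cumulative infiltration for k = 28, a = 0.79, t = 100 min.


F = k * t^a = 28 * 100^0.79
F = 28 * 38.018940

1064.5303 mm


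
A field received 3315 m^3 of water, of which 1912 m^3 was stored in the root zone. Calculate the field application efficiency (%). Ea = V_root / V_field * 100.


Ea = V_root / V_field * 100 = 1912 / 3315 * 100 = 57.6772%

57.6772 %


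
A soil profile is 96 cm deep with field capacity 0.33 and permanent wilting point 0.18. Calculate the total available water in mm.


AWC = (FC - PWP) * d * 10
AWC = (0.33 - 0.18) * 96 * 10
AWC = 0.1500 * 96 * 10

144.0000 mm


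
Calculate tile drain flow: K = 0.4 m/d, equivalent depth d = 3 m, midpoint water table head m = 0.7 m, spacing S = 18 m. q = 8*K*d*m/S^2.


q = 8*K*d*m/S^2
q = 8*0.4*3*0.7/18^2
q = 6.7200 / 324

0.0207 m/d


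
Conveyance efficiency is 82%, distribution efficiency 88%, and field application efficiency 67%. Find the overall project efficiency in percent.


Ec = 0.82, Eb = 0.88, Ea = 0.67
E = 0.82 * 0.88 * 0.67 * 100 = 48.3472%

48.3472 %


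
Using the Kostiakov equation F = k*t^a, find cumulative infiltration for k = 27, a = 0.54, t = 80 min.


F = k * t^a = 27 * 80^0.54
F = 27 * 10.657825

287.7613 mm


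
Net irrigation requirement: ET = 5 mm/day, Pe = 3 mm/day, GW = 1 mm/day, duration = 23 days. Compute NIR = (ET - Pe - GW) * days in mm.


Daily deficit = ET - Pe - GW = 5 - 3 - 1 = 1 mm/day
NIR = 1 * 23 = 23 mm

23.0000 mm


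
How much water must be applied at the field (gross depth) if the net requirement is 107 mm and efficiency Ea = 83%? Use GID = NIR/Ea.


Ea = 83% = 0.83
GID = NIR / Ea = 107 / 0.83 = 128.9157 mm

128.9157 mm


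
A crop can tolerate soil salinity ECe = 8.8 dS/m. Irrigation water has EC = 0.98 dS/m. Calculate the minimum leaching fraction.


LR = ECiw / (5*ECe - ECiw)
LR = 0.98 / (5*8.8 - 0.98)
LR = 0.98 / 43.0200

0.0228


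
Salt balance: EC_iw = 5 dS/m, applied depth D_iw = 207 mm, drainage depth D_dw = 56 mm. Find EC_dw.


EC_dw = EC_iw * D_iw / D_dw
EC_dw = 5 * 207 / 56
EC_dw = 1035 / 56

18.4821 dS/m


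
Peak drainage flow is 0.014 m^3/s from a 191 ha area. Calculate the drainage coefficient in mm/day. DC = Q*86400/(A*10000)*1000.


DC = Q * 86400 / (A * 10000) * 1000
DC = 0.014 * 86400 / (191 * 10000) * 1000
DC = 1209600.0000 / 1910000

0.6333 mm/day


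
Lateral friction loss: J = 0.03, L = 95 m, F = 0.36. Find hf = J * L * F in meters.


hf = J * L * F = 0.03 * 95 * 0.36 = 1.0260 m

1.0260 m


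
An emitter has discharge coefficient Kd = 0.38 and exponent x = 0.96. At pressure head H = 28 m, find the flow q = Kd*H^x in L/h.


q = Kd * H^x = 0.38 * 28^0.96 = 0.38 * 24.505959

9.3123 L/h


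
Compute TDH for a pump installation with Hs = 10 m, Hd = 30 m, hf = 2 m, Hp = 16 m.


TDH = Hs + Hd + hf + Hp = 10 + 30 + 2 + 16 = 58

58 m


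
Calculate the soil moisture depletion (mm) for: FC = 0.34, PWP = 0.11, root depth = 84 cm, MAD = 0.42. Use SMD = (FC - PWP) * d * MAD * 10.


SMD = (FC - PWP) * d * MAD * 10
SMD = (0.34 - 0.11) * 84 * 0.42 * 10
SMD = 0.2300 * 84 * 0.42 * 10

81.1440 mm


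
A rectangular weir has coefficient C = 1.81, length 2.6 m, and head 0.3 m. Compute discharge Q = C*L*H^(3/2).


Q = C * L * H^(3/2) = 1.81 * 2.6 * 0.3^1.5 = 1.81 * 2.6 * 0.164317

0.7733 m^3/s


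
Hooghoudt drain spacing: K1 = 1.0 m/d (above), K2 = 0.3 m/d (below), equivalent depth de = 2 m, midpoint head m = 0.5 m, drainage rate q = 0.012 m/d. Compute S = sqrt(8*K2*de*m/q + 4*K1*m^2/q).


S^2 = 8*K2*de*m/q + 4*K1*m^2/q
S^2 = 8*0.3*2*0.5/0.012 + 4*1.0*0.5^2/0.012
S = sqrt(283.3333)

16.8325 m


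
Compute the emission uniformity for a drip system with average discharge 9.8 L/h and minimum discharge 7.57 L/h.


EU = (q_min/q_avg)*100 = (7.57/9.8)*100 = 77.2449%

77.2449 %


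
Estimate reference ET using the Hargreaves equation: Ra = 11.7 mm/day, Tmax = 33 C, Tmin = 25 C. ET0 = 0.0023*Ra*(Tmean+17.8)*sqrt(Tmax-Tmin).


Tmean = (Tmax + Tmin)/2 = (33 + 25)/2 = 29.0
ET0 = 0.0023 * 11.7 * (29.0 + 17.8) * sqrt(33 - 25)
ET0 = 0.0023 * 11.7 * 46.8 * 2.828427

3.5621 mm/day


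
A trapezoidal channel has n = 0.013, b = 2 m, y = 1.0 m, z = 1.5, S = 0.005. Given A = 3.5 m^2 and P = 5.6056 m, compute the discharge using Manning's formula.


R = A/P = 3.5/5.6056 = 0.624376
Q = (1/0.013) * 3.5 * 0.624376^(2/3) * 0.005^0.5

13.9072 m^3/s


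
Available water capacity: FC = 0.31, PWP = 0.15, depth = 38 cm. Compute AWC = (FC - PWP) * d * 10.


AWC = (FC - PWP) * d * 10
AWC = (0.31 - 0.15) * 38 * 10
AWC = 0.1600 * 38 * 10

60.8000 mm


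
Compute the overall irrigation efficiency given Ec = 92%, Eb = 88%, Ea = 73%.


Ec = 0.92, Eb = 0.88, Ea = 0.73
E = 0.92 * 0.88 * 0.73 * 100 = 59.1008%

59.1008 %


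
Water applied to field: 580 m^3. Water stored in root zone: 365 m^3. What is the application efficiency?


Ea = V_root / V_field * 100 = 365 / 580 * 100 = 62.9310%

62.9310 %


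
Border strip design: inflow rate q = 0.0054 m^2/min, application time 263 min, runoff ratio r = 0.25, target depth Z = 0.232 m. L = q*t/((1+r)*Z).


L = q*t/((1+r)*Z)
L = 0.0054*263/((1+0.25)*0.232)
L = 1.4202/0.29

4.8972 m


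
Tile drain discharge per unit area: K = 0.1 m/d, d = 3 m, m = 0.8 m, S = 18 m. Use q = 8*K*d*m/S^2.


q = 8*K*d*m/S^2
q = 8*0.1*3*0.8/18^2
q = 1.9200 / 324

0.0059 m/d


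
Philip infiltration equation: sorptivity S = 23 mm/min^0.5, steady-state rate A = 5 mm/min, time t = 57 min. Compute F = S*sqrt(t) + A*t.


F = S*sqrt(t) + A*t
F = 23*sqrt(57) + 5*57
F = 23*7.549834 + 285

458.6462 mm


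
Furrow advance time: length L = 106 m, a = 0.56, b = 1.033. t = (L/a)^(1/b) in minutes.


t = (L/a)^(1/b)
t = (106/0.56)^(1/1.033)
t = 189.285714^(1/1.033)

160.0934 min


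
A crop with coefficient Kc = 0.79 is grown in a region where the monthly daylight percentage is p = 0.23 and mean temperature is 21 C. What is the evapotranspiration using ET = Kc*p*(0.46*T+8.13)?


ET = Kc * p * (0.46*T + 8.13)
ET = 0.79 * 0.23 * (0.46*21 + 8.13)
ET = 0.79 * 0.23 * 17.7900

3.2324 mm/day


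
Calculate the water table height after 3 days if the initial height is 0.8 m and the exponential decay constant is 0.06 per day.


m = m0 * exp(-k*t)
m = 0.8 * exp(-0.06 * 3)
m = 0.8 * exp(-0.1800)

0.6682 m


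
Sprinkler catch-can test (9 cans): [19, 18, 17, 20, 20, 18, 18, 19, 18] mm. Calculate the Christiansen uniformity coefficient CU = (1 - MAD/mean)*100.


mean = 18.555556 mm
MAD = 0.839506 mm
CU = (1 - 0.839506/18.555556)*100

95.4757 %


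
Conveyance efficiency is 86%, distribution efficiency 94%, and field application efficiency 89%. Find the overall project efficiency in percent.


Ec = 0.86, Eb = 0.94, Ea = 0.89
E = 0.86 * 0.94 * 0.89 * 100 = 71.9476%

71.9476 %


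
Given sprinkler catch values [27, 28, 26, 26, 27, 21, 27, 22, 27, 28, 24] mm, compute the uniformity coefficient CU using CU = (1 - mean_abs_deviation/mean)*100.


mean = 25.727273 mm
MAD = 1.851240 mm
CU = (1 - 1.851240/25.727273)*100

92.8044 %


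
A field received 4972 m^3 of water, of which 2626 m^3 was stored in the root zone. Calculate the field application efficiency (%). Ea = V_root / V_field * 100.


Ea = V_root / V_field * 100 = 2626 / 4972 * 100 = 52.8158%

52.8158 %


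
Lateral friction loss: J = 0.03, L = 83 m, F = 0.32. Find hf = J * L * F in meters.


hf = J * L * F = 0.03 * 83 * 0.32 = 0.7968 m

0.7968 m


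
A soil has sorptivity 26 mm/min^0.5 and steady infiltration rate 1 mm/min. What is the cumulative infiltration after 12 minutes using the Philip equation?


F = S*sqrt(t) + A*t
F = 26*sqrt(12) + 1*12
F = 26*3.464102 + 12

102.0667 mm


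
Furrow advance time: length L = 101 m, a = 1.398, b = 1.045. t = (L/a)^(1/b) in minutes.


t = (L/a)^(1/b)
t = (101/1.398)^(1/1.045)
t = 72.246066^(1/1.045)

60.0855 min


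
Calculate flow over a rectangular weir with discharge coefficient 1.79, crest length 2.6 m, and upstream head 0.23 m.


Q = C * L * H^(3/2) = 1.79 * 2.6 * 0.23^1.5 = 1.79 * 2.6 * 0.110304

0.5134 m^3/s


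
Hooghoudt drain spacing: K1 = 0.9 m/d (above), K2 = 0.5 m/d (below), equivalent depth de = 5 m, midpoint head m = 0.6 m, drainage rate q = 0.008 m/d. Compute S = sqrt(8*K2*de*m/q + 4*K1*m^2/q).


S^2 = 8*K2*de*m/q + 4*K1*m^2/q
S^2 = 8*0.5*5*0.6/0.008 + 4*0.9*0.6^2/0.008
S = sqrt(1662.0000)

40.7676 m


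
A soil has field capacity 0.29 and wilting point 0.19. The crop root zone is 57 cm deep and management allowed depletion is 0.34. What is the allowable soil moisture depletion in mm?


SMD = (FC - PWP) * d * MAD * 10
SMD = (0.29 - 0.19) * 57 * 0.34 * 10
SMD = 0.1000 * 57 * 0.34 * 10

19.3800 mm


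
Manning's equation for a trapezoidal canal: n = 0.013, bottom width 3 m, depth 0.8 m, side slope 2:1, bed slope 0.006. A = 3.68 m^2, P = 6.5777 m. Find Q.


R = A/P = 3.68/6.5777 = 0.559466
Q = (1/0.013) * 3.68 * 0.559466^(2/3) * 0.006^0.5

14.8878 m^3/s


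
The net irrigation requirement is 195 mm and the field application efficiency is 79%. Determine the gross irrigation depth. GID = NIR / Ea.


Ea = 79% = 0.79
GID = NIR / Ea = 195 / 0.79 = 246.8354 mm

246.8354 mm


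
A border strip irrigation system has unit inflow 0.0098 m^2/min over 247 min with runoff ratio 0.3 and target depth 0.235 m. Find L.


L = q*t/((1+r)*Z)
L = 0.0098*247/((1+0.3)*0.235)
L = 2.4206/0.3055

7.9234 m


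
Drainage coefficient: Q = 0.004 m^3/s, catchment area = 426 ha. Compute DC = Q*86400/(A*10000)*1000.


DC = Q * 86400 / (A * 10000) * 1000
DC = 0.004 * 86400 / (426 * 10000) * 1000
DC = 345600.0000 / 4260000

0.0811 mm/day


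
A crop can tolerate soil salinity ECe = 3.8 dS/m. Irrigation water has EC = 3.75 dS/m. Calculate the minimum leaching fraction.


LR = ECiw / (5*ECe - ECiw)
LR = 3.75 / (5*3.8 - 3.75)
LR = 3.75 / 15.2500

0.2459


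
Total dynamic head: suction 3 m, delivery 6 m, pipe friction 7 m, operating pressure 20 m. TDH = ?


TDH = Hs + Hd + hf + Hp = 3 + 6 + 7 + 20 = 36

36 m
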